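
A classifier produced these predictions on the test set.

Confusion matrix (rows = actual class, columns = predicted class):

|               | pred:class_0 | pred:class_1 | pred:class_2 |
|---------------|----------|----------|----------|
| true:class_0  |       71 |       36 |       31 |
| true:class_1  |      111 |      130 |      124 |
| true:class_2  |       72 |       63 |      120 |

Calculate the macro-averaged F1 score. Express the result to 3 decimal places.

Per-class F1 score (2·TP/(2·TP+FP+FN)):
  class_0: TP=71, FP=111+72=183, FN=36+31=67 → 142/392 = 0.3622
  class_1: TP=130, FP=36+63=99, FN=111+124=235 → 260/594 = 0.4377
  class_2: TP=120, FP=31+124=155, FN=72+63=135 → 240/530 = 0.4528
Macro-F1 score = mean = (0.3622 + 0.4377 + 0.4528) / 3 = 0.418

0.418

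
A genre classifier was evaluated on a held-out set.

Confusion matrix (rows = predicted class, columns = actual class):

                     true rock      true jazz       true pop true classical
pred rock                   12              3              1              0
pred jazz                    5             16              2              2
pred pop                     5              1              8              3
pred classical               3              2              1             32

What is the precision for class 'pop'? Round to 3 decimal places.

0.471

Take TP from the diagonal, FP from the rest of the 'pop' prediction marginal, FN from the rest of the 'pop' actual marginal.
precision = TP/(TP+FP).
pop: TP=8, FP=5+1+3=9 → 8/17 = 0.4706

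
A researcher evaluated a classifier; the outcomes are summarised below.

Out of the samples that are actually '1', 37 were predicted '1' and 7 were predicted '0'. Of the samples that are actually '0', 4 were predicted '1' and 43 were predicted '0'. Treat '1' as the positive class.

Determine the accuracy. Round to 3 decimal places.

0.879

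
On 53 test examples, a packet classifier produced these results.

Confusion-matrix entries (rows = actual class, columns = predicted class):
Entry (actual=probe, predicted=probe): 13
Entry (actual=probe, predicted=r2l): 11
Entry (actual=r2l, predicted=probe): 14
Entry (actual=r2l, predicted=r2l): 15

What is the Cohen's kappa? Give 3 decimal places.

Observed agreement pₒ = trace/N = 28/53 = 0.5283
Expected agreement pₑ = Σ (rowᵢ·colᵢ)/N² = (24·27 + 29·26)/53² = 0.4991
κ = (pₒ − pₑ)/(1 − pₑ) = (0.5283 − 0.4991)/(1 − 0.4991) = 0.058

0.058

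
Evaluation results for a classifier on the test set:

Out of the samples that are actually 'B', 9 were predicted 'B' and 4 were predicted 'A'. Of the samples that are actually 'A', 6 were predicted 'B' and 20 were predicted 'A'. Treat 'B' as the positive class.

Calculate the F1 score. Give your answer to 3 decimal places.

Precision = TP/(TP+FP) = 9/15 = 0.6000
Recall = TP/(TP+FN) = 9/13 = 0.6923
F1 = 2·TP/(2·TP+FP+FN) = 18/28 = 0.643

0.643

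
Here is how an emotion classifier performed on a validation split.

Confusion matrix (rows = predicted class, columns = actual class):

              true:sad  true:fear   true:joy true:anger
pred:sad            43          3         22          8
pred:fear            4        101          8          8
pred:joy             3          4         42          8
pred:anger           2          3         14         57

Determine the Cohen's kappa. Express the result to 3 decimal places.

Observed agreement pₒ = trace/N = 243/330 = 0.7364
Expected agreement pₑ = Σ (rowᵢ·colᵢ)/N² = (52·76 + 111·121 + 86·57 + 81·76)/330² = 0.2612
κ = (pₒ − pₑ)/(1 − pₑ) = (0.7364 − 0.2612)/(1 − 0.2612) = 0.643

0.643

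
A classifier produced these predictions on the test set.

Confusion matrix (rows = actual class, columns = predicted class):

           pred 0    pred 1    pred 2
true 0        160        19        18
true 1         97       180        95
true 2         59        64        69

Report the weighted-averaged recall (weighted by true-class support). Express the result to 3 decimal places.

Per-class recall (TP/(TP+FN)):
  0: TP=160, FN=19+18=37 → 160/197 = 0.8122
  1: TP=180, FN=97+95=192 → 180/372 = 0.4839
  2: TP=69, FN=59+64=123 → 69/192 = 0.3594
Weighted-recall = Σ (supportᵢ/N)·recallᵢ with N=761: (197/761)·0.8122 + (372/761)·0.4839 + (192/761)·0.3594 = 0.537

0.537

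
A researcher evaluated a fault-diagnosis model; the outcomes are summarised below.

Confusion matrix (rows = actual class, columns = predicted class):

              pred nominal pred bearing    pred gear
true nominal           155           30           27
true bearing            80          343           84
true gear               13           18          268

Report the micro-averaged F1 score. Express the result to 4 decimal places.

0.7525

Micro-averaging pools counts across classes: ΣTP=766, ΣFP=252, ΣFN=252.
Micro-F1 score = 2·TP/(2·TP+FP+FN) on pooled counts = 0.7525 (equals overall accuracy in single-label multiclass).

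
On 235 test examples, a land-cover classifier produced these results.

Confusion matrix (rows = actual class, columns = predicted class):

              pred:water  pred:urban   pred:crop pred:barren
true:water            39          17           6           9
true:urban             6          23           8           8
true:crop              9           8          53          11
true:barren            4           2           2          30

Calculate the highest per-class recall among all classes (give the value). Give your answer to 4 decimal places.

0.7895

Per-class recall (TP/(TP+FN)):
  water: TP=39, FN=17+6+9=32 → 39/71 = 0.54930
  urban: TP=23, FN=6+8+8=22 → 23/45 = 0.51111
  crop: TP=53, FN=9+8+11=28 → 53/81 = 0.65432
  barren: TP=30, FN=4+2+2=8 → 30/38 = 0.78947
Highest is class 'barren' with recall = 0.7895.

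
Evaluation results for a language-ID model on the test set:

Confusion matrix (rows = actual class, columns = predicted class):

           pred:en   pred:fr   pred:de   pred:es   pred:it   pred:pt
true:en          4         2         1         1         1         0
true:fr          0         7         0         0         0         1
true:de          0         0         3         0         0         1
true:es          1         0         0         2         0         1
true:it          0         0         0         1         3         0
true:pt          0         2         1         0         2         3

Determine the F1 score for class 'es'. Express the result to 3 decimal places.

0.500

One-vs-rest for 'es': TP = diagonal; FP = other classes predicted 'es'; FN = 'es' predicted as other.
F1 score = 2·TP/(2·TP+FP+FN).
es: TP=2, FP=1+0+0+1+0=2, FN=1+0+0+0+1=2 → 4/8 = 0.5000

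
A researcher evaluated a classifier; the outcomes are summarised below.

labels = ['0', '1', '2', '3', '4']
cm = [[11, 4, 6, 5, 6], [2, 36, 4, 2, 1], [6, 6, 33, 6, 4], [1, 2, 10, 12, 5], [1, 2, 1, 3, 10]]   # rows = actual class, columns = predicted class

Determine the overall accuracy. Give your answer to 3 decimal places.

Accuracy = trace / total = (11+36+33+12+10=102) / 179 = 102/179 = 0.570

0.570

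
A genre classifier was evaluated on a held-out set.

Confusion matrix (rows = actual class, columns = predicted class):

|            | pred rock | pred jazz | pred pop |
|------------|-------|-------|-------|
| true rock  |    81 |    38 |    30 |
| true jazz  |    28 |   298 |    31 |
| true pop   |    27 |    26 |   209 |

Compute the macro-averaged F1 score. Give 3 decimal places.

0.728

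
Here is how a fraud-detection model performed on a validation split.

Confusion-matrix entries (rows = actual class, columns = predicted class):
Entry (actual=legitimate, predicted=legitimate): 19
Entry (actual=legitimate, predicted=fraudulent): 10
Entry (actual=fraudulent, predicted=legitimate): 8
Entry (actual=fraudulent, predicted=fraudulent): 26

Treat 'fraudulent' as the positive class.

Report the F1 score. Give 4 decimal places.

0.7429

Precision = TP/(TP+FP) = 26/36 = 0.7222
Recall = TP/(TP+FN) = 26/34 = 0.7647
F1 = 2·TP/(2·TP+FP+FN) = 52/70 = 0.7429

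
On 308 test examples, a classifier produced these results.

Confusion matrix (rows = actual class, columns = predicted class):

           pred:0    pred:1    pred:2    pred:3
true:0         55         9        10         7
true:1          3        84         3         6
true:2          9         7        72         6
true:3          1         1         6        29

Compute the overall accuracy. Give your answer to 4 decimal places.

0.7792

Accuracy = trace / total = (55+84+72+29=240) / 308 = 240/308 = 0.7792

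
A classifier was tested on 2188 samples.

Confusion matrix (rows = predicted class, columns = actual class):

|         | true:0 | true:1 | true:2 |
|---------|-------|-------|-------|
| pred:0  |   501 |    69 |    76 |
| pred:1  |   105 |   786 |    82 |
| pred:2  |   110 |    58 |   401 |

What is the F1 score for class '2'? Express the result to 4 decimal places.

Take TP from the diagonal, FP from the rest of the '2' prediction marginal, FN from the rest of the '2' actual marginal.
F1 score = 2·TP/(2·TP+FP+FN).
2: TP=401, FP=110+58=168, FN=76+82=158 → 802/1128 = 0.71099

0.7110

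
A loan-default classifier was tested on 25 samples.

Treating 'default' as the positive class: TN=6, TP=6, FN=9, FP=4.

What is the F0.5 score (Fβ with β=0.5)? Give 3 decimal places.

0.545

Fβ = (1+β²)·TP / ((1+β²)·TP + β²·FN + FP), with β²=1/4
= 1.25·6 / (1.25·6 + 0.25·9 + 4) = 0.545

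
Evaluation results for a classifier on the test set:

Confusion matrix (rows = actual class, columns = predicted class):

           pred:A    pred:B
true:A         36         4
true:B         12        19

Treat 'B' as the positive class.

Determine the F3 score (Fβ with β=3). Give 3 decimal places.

0.629

Fβ = (1+β²)·TP / ((1+β²)·TP + β²·FN + FP), with β²=9
= 10·19 / (10·19 + 9·12 + 4) = 0.629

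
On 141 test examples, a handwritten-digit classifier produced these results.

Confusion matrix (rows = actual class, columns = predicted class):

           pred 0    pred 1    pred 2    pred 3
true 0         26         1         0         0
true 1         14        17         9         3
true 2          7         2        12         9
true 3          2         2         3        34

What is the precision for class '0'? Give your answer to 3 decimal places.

0.531

One-vs-rest for '0': TP = diagonal; FP = other classes predicted '0'; FN = '0' predicted as other.
precision = TP/(TP+FP).
0: TP=26, FP=14+7+2=23 → 26/49 = 0.5306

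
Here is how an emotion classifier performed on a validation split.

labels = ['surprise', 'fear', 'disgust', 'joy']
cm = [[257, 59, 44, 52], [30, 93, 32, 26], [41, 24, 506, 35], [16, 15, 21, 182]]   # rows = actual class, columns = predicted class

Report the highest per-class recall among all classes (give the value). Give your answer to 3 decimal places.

Per-class recall (TP/(TP+FN)):
  surprise: TP=257, FN=59+44+52=155 → 257/412 = 0.6238
  fear: TP=93, FN=30+32+26=88 → 93/181 = 0.5138
  disgust: TP=506, FN=41+24+35=100 → 506/606 = 0.8350
  joy: TP=182, FN=16+15+21=52 → 182/234 = 0.7778
Highest is class 'disgust' with recall = 0.835.

0.835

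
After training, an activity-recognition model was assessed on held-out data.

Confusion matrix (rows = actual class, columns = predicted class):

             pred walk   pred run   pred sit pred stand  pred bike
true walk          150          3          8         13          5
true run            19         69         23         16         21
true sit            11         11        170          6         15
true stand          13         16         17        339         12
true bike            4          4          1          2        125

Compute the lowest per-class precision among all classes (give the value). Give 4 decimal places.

0.6699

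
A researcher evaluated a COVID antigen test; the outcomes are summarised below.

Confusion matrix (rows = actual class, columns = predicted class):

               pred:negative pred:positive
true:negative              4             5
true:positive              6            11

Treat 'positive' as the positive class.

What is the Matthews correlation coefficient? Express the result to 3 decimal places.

MCC = (TP·TN − FP·FN) / √((TP+FP)(TP+FN)(TN+FP)(TN+FN))
Numerator = 11·4 − 5·6 = 14
Denominator = √(16·17·9·10) = √24480 = 156.4609
MCC = 14 / 156.4609 = 0.089

0.089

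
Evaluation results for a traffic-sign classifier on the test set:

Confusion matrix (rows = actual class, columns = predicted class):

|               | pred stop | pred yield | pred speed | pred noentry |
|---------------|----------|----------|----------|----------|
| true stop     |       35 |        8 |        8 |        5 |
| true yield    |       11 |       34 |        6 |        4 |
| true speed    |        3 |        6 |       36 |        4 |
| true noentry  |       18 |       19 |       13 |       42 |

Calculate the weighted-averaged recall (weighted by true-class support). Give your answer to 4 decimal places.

0.5833

Per-class recall (TP/(TP+FN)):
  stop: TP=35, FN=8+8+5=21 → 35/56 = 0.62500
  yield: TP=34, FN=11+6+4=21 → 34/55 = 0.61818
  speed: TP=36, FN=3+6+4=13 → 36/49 = 0.73469
  noentry: TP=42, FN=18+19+13=50 → 42/92 = 0.45652
Weighted-recall = Σ (supportᵢ/N)·recallᵢ with N=252: (56/252)·0.62500 + (55/252)·0.61818 + (49/252)·0.73469 + (92/252)·0.45652 = 0.5833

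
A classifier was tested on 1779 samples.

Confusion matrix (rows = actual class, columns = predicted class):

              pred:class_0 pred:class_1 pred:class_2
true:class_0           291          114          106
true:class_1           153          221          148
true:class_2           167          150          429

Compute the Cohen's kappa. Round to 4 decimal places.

Observed agreement pₒ = trace/N = 941/1779 = 0.52895
Expected agreement pₑ = Σ (rowᵢ·colᵢ)/N² = (511·611 + 522·485 + 746·683)/1779² = 0.33964
κ = (pₒ − pₑ)/(1 − pₑ) = (0.52895 − 0.33964)/(1 − 0.33964) = 0.2867

0.2867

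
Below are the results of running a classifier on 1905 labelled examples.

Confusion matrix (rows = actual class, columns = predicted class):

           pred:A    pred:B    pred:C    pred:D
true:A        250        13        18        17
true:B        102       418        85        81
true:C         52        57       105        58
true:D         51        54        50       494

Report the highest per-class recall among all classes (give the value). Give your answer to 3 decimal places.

Per-class recall (TP/(TP+FN)):
  A: TP=250, FN=13+18+17=48 → 250/298 = 0.8389
  B: TP=418, FN=102+85+81=268 → 418/686 = 0.6093
  C: TP=105, FN=52+57+58=167 → 105/272 = 0.3860
  D: TP=494, FN=51+54+50=155 → 494/649 = 0.7612
Highest is class 'A' with recall = 0.839.

0.839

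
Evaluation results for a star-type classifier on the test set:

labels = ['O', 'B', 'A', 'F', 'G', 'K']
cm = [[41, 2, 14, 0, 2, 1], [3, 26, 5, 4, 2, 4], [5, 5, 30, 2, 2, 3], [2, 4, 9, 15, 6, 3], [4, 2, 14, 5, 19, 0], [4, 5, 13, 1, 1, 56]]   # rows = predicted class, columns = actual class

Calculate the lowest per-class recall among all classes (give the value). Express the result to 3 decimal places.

Per-class recall (TP/(TP+FN)):
  O: TP=41, FN=3+5+2+4+4=18 → 41/59 = 0.6949
  B: TP=26, FN=2+5+4+2+5=18 → 26/44 = 0.5909
  A: TP=30, FN=14+5+9+14+13=55 → 30/85 = 0.3529
  F: TP=15, FN=0+4+2+5+1=12 → 15/27 = 0.5556
  G: TP=19, FN=2+2+2+6+1=13 → 19/32 = 0.5938
  K: TP=56, FN=1+4+3+3+0=11 → 56/67 = 0.8358
Lowest is class 'A' with recall = 0.353.

0.353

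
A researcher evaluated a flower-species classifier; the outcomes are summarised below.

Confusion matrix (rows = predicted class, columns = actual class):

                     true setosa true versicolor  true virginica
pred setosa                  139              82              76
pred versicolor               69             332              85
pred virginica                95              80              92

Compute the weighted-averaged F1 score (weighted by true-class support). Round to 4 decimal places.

0.5377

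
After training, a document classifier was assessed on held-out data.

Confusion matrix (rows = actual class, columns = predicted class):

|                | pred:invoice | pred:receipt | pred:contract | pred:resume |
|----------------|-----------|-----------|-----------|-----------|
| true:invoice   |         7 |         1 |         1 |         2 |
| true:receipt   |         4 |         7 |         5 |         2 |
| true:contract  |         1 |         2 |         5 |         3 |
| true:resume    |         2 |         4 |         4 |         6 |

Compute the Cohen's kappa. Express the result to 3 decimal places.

0.263

Observed agreement pₒ = trace/N = 25/56 = 0.4464
Expected agreement pₑ = Σ (rowᵢ·colᵢ)/N² = (11·14 + 18·14 + 11·15 + 16·13)/56² = 0.2484
κ = (pₒ − pₑ)/(1 − pₑ) = (0.4464 − 0.2484)/(1 − 0.2484) = 0.263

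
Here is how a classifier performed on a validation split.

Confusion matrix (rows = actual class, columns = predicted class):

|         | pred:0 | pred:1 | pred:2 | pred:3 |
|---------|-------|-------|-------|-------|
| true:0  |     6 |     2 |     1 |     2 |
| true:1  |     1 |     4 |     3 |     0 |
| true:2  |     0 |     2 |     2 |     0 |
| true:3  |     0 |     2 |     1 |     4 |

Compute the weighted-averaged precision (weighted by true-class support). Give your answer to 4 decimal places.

0.6146

Per-class precision (TP/(TP+FP)):
  0: TP=6, FP=1+0+0=1 → 6/7 = 0.85714
  1: TP=4, FP=2+2+2=6 → 4/10 = 0.40000
  2: TP=2, FP=1+3+1=5 → 2/7 = 0.28571
  3: TP=4, FP=2+0+0=2 → 4/6 = 0.66667
Weighted-precision = Σ (supportᵢ/N)·precisionᵢ with N=30: (11/30)·0.85714 + (8/30)·0.40000 + (4/30)·0.28571 + (7/30)·0.66667 = 0.6146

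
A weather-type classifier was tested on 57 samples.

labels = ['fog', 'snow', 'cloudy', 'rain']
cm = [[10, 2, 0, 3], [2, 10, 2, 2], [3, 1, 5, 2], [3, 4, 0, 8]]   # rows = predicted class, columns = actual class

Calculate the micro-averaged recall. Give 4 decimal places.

Micro-averaging pools counts across classes: ΣTP=33, ΣFP=24, ΣFN=24.
Micro-recall = TP/(TP+FN) on pooled counts = 0.5789 (equals overall accuracy in single-label multiclass).

0.5789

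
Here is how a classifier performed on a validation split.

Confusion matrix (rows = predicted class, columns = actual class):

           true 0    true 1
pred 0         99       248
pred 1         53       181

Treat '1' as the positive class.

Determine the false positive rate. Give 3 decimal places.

0.349

FPR = FP/(FP+TN) = 53/(53+99) = 0.349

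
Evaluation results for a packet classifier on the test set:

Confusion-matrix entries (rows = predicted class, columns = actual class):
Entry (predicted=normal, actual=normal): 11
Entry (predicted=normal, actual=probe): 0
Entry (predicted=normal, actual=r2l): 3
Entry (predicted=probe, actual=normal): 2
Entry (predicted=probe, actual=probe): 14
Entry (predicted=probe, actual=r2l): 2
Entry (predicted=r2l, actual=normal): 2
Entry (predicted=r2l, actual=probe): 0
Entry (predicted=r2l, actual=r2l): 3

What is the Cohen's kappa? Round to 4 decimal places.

0.6159

Observed agreement pₒ = trace/N = 28/37 = 0.75676
Expected agreement pₑ = Σ (rowᵢ·colᵢ)/N² = (15·14 + 14·18 + 8·5)/37² = 0.36669
κ = (pₒ − pₑ)/(1 − pₑ) = (0.75676 − 0.36669)/(1 − 0.36669) = 0.6159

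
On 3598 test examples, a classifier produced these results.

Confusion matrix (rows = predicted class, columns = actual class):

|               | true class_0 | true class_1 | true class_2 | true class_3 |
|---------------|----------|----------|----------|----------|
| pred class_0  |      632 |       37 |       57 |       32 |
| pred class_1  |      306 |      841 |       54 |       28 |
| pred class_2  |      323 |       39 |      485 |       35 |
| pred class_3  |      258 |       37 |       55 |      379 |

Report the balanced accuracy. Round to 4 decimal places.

Balanced accuracy = mean of per-class recall.
  class_0: recall = 632/1519 = 0.41606
  class_1: recall = 841/954 = 0.88155
  class_2: recall = 485/651 = 0.74501
  class_3: recall = 379/474 = 0.79958
Mean = (0.41606 + 0.88155 + 0.74501 + 0.79958) / 4 = 0.7106

0.7106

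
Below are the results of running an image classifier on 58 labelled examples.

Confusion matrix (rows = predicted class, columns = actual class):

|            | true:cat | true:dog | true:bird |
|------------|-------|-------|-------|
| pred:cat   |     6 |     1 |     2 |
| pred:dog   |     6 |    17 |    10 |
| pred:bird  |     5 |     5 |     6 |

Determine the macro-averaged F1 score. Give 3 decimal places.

Per-class F1 score (2·TP/(2·TP+FP+FN)):
  cat: TP=6, FP=1+2=3, FN=6+5=11 → 12/26 = 0.4615
  dog: TP=17, FP=6+10=16, FN=1+5=6 → 34/56 = 0.6071
  bird: TP=6, FP=5+5=10, FN=2+10=12 → 12/34 = 0.3529
Macro-F1 score = mean = (0.4615 + 0.6071 + 0.3529) / 3 = 0.474

0.474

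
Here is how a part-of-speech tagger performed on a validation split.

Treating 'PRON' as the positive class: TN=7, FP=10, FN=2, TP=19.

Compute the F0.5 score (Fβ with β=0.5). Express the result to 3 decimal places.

0.693

Fβ = (1+β²)·TP / ((1+β²)·TP + β²·FN + FP), with β²=1/4
= 1.25·19 / (1.25·19 + 0.25·2 + 10) = 0.693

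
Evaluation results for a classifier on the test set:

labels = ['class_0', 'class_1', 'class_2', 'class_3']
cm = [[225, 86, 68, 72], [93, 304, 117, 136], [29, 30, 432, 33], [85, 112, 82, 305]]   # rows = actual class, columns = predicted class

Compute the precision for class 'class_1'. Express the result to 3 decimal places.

One-vs-rest for 'class_1': TP = diagonal; FP = other classes predicted 'class_1'; FN = 'class_1' predicted as other.
precision = TP/(TP+FP).
class_1: TP=304, FP=86+30+112=228 → 304/532 = 0.5714

0.571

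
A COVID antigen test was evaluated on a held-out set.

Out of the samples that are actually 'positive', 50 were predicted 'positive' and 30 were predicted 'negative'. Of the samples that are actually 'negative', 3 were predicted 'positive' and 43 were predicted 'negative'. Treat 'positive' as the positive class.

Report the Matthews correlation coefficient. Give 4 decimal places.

MCC = (TP·TN − FP·FN) / √((TP+FP)(TP+FN)(TN+FP)(TN+FN))
Numerator = 50·43 − 3·30 = 2060
Denominator = √(53·80·46·73) = √14237920 = 3773.3168
MCC = 2060 / 3773.3168 = 0.5459

0.5459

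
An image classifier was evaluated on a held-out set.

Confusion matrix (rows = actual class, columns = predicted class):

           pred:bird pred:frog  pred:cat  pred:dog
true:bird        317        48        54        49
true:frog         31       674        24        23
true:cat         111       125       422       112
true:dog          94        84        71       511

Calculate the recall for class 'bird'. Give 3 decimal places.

One-vs-rest for 'bird': TP = diagonal; FP = other classes predicted 'bird'; FN = 'bird' predicted as other.
recall = TP/(TP+FN).
bird: TP=317, FN=48+54+49=151 → 317/468 = 0.6774

0.677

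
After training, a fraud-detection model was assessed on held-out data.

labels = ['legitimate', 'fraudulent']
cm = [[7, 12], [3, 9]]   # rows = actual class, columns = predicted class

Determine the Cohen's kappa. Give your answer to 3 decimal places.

0.104

Observed agreement pₒ = trace/N = 16/31 = 0.5161
Expected agreement pₑ = Σ (rowᵢ·colᵢ)/N² = (19·10 + 12·21)/31² = 0.4599
κ = (pₒ − pₑ)/(1 − pₑ) = (0.5161 − 0.4599)/(1 − 0.4599) = 0.104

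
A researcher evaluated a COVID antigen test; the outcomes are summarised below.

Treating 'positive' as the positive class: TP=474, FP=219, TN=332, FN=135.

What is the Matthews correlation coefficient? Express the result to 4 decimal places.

0.3878

MCC = (TP·TN − FP·FN) / √((TP+FP)(TP+FN)(TN+FP)(TN+FN))
Numerator = 474·332 − 219·135 = 127803
Denominator = √(693·609·551·467) = √108597294729 = 329541.0365
MCC = 127803 / 329541.0365 = 0.3878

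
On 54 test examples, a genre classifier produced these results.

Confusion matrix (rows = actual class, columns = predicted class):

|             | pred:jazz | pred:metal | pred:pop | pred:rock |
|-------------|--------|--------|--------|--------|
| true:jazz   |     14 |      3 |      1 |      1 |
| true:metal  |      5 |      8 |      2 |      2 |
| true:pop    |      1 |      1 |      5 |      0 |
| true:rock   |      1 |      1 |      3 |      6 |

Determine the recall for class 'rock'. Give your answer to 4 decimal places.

0.5455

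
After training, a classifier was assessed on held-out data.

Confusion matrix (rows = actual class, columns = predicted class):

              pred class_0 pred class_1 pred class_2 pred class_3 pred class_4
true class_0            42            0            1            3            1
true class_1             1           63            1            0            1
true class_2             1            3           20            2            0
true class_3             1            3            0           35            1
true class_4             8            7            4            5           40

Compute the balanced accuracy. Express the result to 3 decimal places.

0.823

Balanced accuracy = mean of per-class recall.
  class_0: recall = 42/47 = 0.8936
  class_1: recall = 63/66 = 0.9545
  class_2: recall = 20/26 = 0.7692
  class_3: recall = 35/40 = 0.8750
  class_4: recall = 40/64 = 0.6250
Mean = (0.8936 + 0.9545 + 0.7692 + 0.8750 + 0.6250) / 5 = 0.823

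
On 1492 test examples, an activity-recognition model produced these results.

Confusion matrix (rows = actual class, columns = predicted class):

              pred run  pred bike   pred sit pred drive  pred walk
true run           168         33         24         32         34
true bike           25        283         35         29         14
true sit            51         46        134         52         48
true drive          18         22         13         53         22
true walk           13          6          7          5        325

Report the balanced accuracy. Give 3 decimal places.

0.608

Balanced accuracy = mean of per-class recall.
  run: recall = 168/291 = 0.5773
  bike: recall = 283/386 = 0.7332
  sit: recall = 134/331 = 0.4048
  drive: recall = 53/128 = 0.4141
  walk: recall = 325/356 = 0.9129
Mean = (0.5773 + 0.7332 + 0.4048 + 0.4141 + 0.9129) / 5 = 0.608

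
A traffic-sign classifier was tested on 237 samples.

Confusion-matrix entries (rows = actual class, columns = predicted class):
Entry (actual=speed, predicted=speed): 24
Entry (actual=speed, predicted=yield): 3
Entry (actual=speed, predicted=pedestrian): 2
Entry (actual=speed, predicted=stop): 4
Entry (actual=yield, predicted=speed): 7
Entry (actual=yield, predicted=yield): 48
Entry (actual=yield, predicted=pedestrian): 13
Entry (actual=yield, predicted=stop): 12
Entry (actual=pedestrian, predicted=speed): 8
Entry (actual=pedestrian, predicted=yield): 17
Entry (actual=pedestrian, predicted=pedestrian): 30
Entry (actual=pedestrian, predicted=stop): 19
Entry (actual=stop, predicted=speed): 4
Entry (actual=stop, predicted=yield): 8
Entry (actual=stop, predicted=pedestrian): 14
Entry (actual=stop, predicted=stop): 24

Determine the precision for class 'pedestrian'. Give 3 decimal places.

One-vs-rest for 'pedestrian': TP = diagonal; FP = other classes predicted 'pedestrian'; FN = 'pedestrian' predicted as other.
precision = TP/(TP+FP).
pedestrian: TP=30, FP=2+13+14=29 → 30/59 = 0.5085

0.508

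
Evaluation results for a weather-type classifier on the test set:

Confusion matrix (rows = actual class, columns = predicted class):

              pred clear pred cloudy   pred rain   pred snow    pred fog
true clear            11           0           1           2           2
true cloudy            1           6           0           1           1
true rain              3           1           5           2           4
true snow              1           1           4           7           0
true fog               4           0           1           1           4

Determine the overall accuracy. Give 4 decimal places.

0.5238

Accuracy = trace / total = (11+6+5+7+4=33) / 63 = 33/63 = 0.5238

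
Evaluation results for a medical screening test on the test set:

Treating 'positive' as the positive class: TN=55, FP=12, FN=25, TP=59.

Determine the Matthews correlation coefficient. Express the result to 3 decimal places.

0.521

MCC = (TP·TN − FP·FN) / √((TP+FP)(TP+FN)(TN+FP)(TN+FN))
Numerator = 59·55 − 12·25 = 2945
Denominator = √(71·84·67·80) = √31967040 = 5653.9402
MCC = 2945 / 5653.9402 = 0.521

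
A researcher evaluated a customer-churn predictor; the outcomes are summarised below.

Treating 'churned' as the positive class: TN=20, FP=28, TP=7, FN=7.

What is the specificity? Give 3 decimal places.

0.417

Specificity = TN/(TN+FP) = 20/(20+28) = 0.417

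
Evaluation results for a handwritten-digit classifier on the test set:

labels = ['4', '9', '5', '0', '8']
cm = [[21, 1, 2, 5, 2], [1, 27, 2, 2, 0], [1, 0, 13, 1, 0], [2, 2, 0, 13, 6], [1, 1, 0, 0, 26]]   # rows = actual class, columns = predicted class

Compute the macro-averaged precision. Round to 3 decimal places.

0.765

Per-class precision (TP/(TP+FP)):
  4: TP=21, FP=1+1+2+1=5 → 21/26 = 0.8077
  9: TP=27, FP=1+0+2+1=4 → 27/31 = 0.8710
  5: TP=13, FP=2+2+0+0=4 → 13/17 = 0.7647
  0: TP=13, FP=5+2+1+0=8 → 13/21 = 0.6190
  8: TP=26, FP=2+0+0+6=8 → 26/34 = 0.7647
Macro-precision = mean = (0.8077 + 0.8710 + 0.7647 + 0.6190 + 0.7647) / 5 = 0.765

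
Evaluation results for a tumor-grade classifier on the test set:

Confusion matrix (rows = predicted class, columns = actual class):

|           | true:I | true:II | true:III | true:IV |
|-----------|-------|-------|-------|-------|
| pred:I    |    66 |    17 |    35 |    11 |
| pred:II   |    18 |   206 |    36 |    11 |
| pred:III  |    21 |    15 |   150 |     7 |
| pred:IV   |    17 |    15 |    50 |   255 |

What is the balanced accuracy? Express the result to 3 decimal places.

0.702

Balanced accuracy = mean of per-class recall.
  I: recall = 66/122 = 0.5410
  II: recall = 206/253 = 0.8142
  III: recall = 150/271 = 0.5535
  IV: recall = 255/284 = 0.8979
Mean = (0.5410 + 0.8142 + 0.5535 + 0.8979) / 4 = 0.702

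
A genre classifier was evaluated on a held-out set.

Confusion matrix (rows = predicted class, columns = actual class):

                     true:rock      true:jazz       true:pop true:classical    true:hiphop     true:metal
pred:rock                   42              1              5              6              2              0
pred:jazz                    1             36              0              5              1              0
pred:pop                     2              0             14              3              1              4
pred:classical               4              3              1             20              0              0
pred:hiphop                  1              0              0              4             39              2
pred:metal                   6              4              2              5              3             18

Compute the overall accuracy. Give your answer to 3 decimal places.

Accuracy = trace / total = (42+36+14+20+39+18=169) / 235 = 169/235 = 0.719

0.719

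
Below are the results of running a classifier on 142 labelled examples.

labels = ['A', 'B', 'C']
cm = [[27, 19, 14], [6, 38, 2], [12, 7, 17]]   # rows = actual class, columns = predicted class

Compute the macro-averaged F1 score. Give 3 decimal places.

0.566

Per-class F1 score (2·TP/(2·TP+FP+FN)):
  A: TP=27, FP=6+12=18, FN=19+14=33 → 54/105 = 0.5143
  B: TP=38, FP=19+7=26, FN=6+2=8 → 76/110 = 0.6909
  C: TP=17, FP=14+2=16, FN=12+7=19 → 34/69 = 0.4928
Macro-F1 score = mean = (0.5143 + 0.6909 + 0.4928) / 3 = 0.566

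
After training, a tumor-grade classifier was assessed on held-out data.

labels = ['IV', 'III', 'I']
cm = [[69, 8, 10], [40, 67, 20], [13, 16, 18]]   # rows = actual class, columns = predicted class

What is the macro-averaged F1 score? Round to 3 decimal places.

0.551

Per-class F1 score (2·TP/(2·TP+FP+FN)):
  IV: TP=69, FP=40+13=53, FN=8+10=18 → 138/209 = 0.6603
  III: TP=67, FP=8+16=24, FN=40+20=60 → 134/218 = 0.6147
  I: TP=18, FP=10+20=30, FN=13+16=29 → 36/95 = 0.3789
Macro-F1 score = mean = (0.6603 + 0.6147 + 0.3789) / 3 = 0.551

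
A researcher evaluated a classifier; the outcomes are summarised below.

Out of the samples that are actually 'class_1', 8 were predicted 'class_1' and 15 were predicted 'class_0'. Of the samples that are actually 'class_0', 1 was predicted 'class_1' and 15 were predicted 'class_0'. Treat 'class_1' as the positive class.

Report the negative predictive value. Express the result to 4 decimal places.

0.5000

NPV = TN/(TN+FN) = 15/(15+15) = 0.5000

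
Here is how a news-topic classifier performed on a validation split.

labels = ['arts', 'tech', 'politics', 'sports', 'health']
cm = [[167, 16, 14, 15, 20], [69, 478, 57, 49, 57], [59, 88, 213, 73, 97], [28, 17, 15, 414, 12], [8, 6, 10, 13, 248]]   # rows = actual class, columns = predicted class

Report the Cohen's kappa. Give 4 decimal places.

0.5908

Observed agreement pₒ = trace/N = 1520/2243 = 0.67766
Expected agreement pₑ = Σ (rowᵢ·colᵢ)/N² = (232·331 + 710·605 + 530·309 + 486·564 + 285·434)/2243² = 0.21226
κ = (pₒ − pₑ)/(1 − pₑ) = (0.67766 − 0.21226)/(1 − 0.21226) = 0.5908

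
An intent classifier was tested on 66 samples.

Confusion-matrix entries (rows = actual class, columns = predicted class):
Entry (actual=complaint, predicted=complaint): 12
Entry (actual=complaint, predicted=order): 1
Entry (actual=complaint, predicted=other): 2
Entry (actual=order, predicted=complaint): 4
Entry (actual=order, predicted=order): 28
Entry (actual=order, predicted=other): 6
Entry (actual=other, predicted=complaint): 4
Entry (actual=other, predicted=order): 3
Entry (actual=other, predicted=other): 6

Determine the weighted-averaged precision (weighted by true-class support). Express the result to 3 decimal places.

Per-class precision (TP/(TP+FP)):
  complaint: TP=12, FP=4+4=8 → 12/20 = 0.6000
  order: TP=28, FP=1+3=4 → 28/32 = 0.8750
  other: TP=6, FP=2+6=8 → 6/14 = 0.4286
Weighted-precision = Σ (supportᵢ/N)·precisionᵢ with N=66: (15/66)·0.6000 + (38/66)·0.8750 + (13/66)·0.4286 = 0.725

0.725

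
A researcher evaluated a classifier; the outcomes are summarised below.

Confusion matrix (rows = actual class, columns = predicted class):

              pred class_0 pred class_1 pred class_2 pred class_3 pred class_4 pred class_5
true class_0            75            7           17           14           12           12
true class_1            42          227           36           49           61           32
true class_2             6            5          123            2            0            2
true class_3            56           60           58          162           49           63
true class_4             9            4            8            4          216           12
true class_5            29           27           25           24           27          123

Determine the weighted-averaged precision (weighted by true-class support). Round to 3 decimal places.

Per-class precision (TP/(TP+FP)):
  class_0: TP=75, FP=42+6+56+9+29=142 → 75/217 = 0.3456
  class_1: TP=227, FP=7+5+60+4+27=103 → 227/330 = 0.6879
  class_2: TP=123, FP=17+36+58+8+25=144 → 123/267 = 0.4607
  class_3: TP=162, FP=14+49+2+4+24=93 → 162/255 = 0.6353
  class_4: TP=216, FP=12+61+0+49+27=149 → 216/365 = 0.5918
  class_5: TP=123, FP=12+32+2+63+12=121 → 123/244 = 0.5041
Weighted-precision = Σ (supportᵢ/N)·precisionᵢ with N=1678: (137/1678)·0.3456 + (447/1678)·0.6879 + (138/1678)·0.4607 + (448/1678)·0.6353 + (253/1678)·0.5918 + (255/1678)·0.5041 = 0.585

0.585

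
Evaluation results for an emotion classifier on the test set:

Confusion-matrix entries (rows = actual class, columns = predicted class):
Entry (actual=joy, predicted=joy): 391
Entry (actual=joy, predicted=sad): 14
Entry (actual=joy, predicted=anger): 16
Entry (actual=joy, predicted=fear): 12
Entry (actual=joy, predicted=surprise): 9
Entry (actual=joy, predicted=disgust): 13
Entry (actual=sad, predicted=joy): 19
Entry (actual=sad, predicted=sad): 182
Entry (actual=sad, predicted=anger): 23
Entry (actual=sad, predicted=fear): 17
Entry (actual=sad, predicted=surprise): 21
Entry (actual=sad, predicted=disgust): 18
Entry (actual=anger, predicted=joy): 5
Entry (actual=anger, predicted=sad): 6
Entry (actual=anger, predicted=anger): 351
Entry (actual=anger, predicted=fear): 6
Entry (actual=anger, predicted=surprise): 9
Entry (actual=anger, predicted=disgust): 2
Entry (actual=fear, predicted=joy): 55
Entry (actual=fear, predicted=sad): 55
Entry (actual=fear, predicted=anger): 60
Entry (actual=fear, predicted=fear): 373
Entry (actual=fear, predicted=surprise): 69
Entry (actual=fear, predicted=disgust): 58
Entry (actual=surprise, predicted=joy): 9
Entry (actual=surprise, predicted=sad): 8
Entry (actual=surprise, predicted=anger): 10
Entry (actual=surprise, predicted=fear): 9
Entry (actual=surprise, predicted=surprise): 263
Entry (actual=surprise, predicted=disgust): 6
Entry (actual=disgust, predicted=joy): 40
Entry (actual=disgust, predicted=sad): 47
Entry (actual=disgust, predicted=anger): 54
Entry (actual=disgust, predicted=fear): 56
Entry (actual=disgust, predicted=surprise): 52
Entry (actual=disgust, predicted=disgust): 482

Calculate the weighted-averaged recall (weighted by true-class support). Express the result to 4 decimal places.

Per-class recall (TP/(TP+FN)):
  joy: TP=391, FN=14+16+12+9+13=64 → 391/455 = 0.85934
  sad: TP=182, FN=19+23+17+21+18=98 → 182/280 = 0.65000
  anger: TP=351, FN=5+6+6+9+2=28 → 351/379 = 0.92612
  fear: TP=373, FN=55+55+60+69+58=297 → 373/670 = 0.55672
  surprise: TP=263, FN=9+8+10+9+6=42 → 263/305 = 0.86230
  disgust: TP=482, FN=40+47+54+56+52=249 → 482/731 = 0.65937
Weighted-recall = Σ (supportᵢ/N)·recallᵢ with N=2820: (455/2820)·0.85934 + (280/2820)·0.65000 + (379/2820)·0.92612 + (670/2820)·0.55672 + (305/2820)·0.86230 + (731/2820)·0.65937 = 0.7241

0.7241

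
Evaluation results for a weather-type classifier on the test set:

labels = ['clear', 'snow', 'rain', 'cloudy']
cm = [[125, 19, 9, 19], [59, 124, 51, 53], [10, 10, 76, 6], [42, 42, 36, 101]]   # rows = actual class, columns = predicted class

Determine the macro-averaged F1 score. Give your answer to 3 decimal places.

0.547

Per-class F1 score (2·TP/(2·TP+FP+FN)):
  clear: TP=125, FP=59+10+42=111, FN=19+9+19=47 → 250/408 = 0.6127
  snow: TP=124, FP=19+10+42=71, FN=59+51+53=163 → 248/482 = 0.5145
  rain: TP=76, FP=9+51+36=96, FN=10+10+6=26 → 152/274 = 0.5547
  cloudy: TP=101, FP=19+53+6=78, FN=42+42+36=120 → 202/400 = 0.5050
Macro-F1 score = mean = (0.6127 + 0.5145 + 0.5547 + 0.5050) / 4 = 0.547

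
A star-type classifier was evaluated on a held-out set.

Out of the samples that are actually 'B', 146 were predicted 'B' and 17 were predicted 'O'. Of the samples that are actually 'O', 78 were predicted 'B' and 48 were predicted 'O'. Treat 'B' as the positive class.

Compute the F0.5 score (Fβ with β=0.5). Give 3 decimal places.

Fβ = (1+β²)·TP / ((1+β²)·TP + β²·FN + FP), with β²=1/4
= 1.25·146 / (1.25·146 + 0.25·17 + 78) = 0.689

0.689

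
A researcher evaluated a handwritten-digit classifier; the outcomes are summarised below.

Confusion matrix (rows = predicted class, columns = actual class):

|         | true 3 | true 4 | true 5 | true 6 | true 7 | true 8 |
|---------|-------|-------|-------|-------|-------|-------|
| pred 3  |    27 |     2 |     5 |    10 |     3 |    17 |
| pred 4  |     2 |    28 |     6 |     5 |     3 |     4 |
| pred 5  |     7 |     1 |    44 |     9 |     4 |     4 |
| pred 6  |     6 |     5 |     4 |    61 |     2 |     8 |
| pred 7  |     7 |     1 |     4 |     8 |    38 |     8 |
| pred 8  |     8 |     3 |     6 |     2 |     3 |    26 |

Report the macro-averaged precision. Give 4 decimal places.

Per-class precision (TP/(TP+FP)):
  3: TP=27, FP=2+5+10+3+17=37 → 27/64 = 0.42188
  4: TP=28, FP=2+6+5+3+4=20 → 28/48 = 0.58333
  5: TP=44, FP=7+1+9+4+4=25 → 44/69 = 0.63768
  6: TP=61, FP=6+5+4+2+8=25 → 61/86 = 0.70930
  7: TP=38, FP=7+1+4+8+8=28 → 38/66 = 0.57576
  8: TP=26, FP=8+3+6+2+3=22 → 26/48 = 0.54167
Macro-precision = mean = (0.42188 + 0.58333 + 0.63768 + 0.70930 + 0.57576 + 0.54167) / 6 = 0.5783

0.5783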